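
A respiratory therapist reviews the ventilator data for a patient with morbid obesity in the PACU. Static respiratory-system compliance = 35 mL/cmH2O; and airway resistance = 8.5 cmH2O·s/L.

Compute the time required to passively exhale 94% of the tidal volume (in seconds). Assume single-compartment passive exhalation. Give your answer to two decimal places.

0.84

τ = R × C = 8.5 × 35 mL/cmH2O = 8.5 × 0.035 L/cmH2O = 0.2975 s.
Exhaled fraction f = 1 − e^(−t/τ) → t = −τ·ln(1 − f) = −0.2975·ln(0.06) = 0.837 s.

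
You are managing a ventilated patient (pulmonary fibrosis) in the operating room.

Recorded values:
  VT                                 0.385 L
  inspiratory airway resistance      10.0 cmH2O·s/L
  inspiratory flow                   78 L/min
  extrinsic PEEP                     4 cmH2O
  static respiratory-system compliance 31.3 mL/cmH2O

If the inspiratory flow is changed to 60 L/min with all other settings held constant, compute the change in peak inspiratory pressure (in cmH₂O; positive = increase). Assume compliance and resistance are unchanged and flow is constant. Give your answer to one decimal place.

-3.0

Flow: 78 L/min ÷ 60 = 1.3 L/s.
New flow: 60 L/min ÷ 60 = 1 L/s.
PIP = Vt/C + R·V̇ + PEEP (constant-flow equation of motion).
Only the resistive term changes: ΔPIP = R × ΔV̇ = 10.0 × (1 − 1.3) = 10.0 × -0.3 = -3.0 cmH2O.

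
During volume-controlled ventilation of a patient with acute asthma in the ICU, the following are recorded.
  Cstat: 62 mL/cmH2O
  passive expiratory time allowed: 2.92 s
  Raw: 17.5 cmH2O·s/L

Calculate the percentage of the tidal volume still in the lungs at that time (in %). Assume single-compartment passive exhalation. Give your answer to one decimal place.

6.8

τ = R × C = 17.5 × 62 mL/cmH2O = 17.5 × 0.062 L/cmH2O = 1.085 s.
Passive exhalation: V(t)/V₀ = e^(−t/τ) = e^(−2.92/1.085) = 0.0678.
Fraction remaining = 0.0678 → 6.78%.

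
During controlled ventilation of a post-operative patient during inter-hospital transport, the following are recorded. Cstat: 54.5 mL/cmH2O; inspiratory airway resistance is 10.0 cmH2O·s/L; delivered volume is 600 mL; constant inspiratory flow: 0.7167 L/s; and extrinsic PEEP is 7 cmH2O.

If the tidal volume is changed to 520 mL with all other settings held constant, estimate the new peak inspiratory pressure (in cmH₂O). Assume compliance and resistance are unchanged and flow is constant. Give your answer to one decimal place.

23.7

PIP = Vt/C + R·V̇ + PEEP (constant-flow equation of motion).
Only the elastic term changes: ΔPIP = ΔVt / C = (520 − 600) / 54.5 = -1.468 cmH2O.
Original PIP = 600/54.5 + 10.0×0.7167 + 7 = 25.176 cmH2O; new PIP = 25.176 + (-1.468) = 23.708 cmH2O.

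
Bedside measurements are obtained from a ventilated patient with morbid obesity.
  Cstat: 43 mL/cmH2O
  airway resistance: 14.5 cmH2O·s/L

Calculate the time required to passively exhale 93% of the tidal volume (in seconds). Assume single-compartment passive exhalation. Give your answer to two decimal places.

τ = R × C = 14.5 × 43 mL/cmH2O = 14.5 × 0.043 L/cmH2O = 0.6235 s.
Exhaled fraction f = 1 − e^(−t/τ) → t = −τ·ln(1 − f) = −0.6235·ln(0.07) = 1.658 s.

1.66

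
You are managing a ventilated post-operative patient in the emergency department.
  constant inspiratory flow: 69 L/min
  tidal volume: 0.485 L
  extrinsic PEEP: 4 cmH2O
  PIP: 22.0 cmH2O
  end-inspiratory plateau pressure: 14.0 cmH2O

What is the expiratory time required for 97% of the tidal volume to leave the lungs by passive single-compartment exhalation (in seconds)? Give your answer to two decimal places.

1.18

Flow: 69 L/min ÷ 60 = 1.15 L/s.
R = (PIP − Pplat)/V̇ = (22.0 − 14.0) / 1.15 = 8.0/1.15 = 6.957 cmH2O·s/L.
C = Vt/(Pplat − PEEP) = 485.0 / (14.0 − 4) = 485.0/10.0 = 48.5 mL/cmH2O.
τ = R × C = 6.957 × 0.0485 L/cmH2O = 0.3374 s.
t = −τ·ln(1 − 0.97) = −0.3374·ln(0.03) = 1.183 s.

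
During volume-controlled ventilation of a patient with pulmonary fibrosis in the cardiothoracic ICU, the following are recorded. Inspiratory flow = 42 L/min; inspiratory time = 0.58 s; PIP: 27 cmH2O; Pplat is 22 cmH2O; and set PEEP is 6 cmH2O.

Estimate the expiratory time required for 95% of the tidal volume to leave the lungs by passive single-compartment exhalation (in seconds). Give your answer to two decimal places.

0.54

Flow: 42 L/min ÷ 60 = 0.7 L/s.
Vt = flow × Ti = 0.7 L/s × 0.58 s × 1000 mL/L = 406.0 mL.
R = (PIP − Pplat)/V̇ = (27 − 22) / 0.7 = 5.0/0.7 = 7.143 cmH2O·s/L.
C = Vt/(Pplat − PEEP) = 406.0 / (22 − 6) = 406.0/16.0 = 25.375 mL/cmH2O.
τ = R × C = 7.143 × 0.02538 L/cmH2O = 0.1813 s.
t = −τ·ln(1 − 0.95) = −0.1813·ln(0.05) = 0.5431 s.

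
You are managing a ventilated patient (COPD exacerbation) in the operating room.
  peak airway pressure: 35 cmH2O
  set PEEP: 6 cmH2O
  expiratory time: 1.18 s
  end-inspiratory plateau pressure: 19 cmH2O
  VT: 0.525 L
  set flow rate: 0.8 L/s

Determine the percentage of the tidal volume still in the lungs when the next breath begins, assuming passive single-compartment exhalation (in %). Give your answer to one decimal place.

R = (PIP − Pplat)/V̇ = (35 − 19) / 0.8 = 16.0/0.8 = 20.0 cmH2O·s/L.
C = Vt/(Pplat − PEEP) = 525.0 / (19 − 6) = 525.0/13.0 = 40.385 mL/cmH2O.
τ = R × C = 20.0 × 0.04039 L/cmH2O = 0.8078 s.
Fraction remaining at end-expiration = e^(−Te/τ) = e^(−1.18/0.8078) = 0.2321 → 23.21%.

23.2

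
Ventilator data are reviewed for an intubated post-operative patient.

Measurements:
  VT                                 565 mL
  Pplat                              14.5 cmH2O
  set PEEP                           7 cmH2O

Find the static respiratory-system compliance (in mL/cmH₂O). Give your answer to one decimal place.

75.3

Cstat = Vt / (Pplat − PEEP) = 565 / (14.5 − 7) = 565 / 7.5 = 75.333 mL/cmH2O.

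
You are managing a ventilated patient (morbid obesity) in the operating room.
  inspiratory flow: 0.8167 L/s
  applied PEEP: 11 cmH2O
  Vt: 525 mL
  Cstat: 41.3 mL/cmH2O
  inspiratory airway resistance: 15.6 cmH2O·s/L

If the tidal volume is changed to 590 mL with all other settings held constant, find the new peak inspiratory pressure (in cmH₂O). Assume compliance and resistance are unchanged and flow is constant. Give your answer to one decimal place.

38.0

PIP = Vt/C + R·V̇ + PEEP (constant-flow equation of motion).
Only the elastic term changes: ΔPIP = ΔVt / C = (590 − 525) / 41.3 = 1.574 cmH2O.
Original PIP = 525/41.3 + 15.6×0.8167 + 11 = 36.452 cmH2O; new PIP = 36.452 + (1.574) = 38.026 cmH2O.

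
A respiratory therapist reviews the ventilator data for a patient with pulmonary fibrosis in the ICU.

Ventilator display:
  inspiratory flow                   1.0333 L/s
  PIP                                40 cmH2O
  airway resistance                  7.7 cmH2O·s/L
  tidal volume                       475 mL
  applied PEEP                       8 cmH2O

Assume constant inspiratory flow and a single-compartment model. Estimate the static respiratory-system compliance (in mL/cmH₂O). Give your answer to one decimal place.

Equation of motion (constant flow): PIP = Vt/C + R·V̇ + PEEP.
Vt/C = PIP − R·V̇ − PEEP = 40 − 7.7×1.0333 − 8 = 40 − 7.956 − 8 = 24.044 cmH2O.
C = Vt / 24.044 = 475 / 24.044 = 19.755 mL/cmH2O.

19.8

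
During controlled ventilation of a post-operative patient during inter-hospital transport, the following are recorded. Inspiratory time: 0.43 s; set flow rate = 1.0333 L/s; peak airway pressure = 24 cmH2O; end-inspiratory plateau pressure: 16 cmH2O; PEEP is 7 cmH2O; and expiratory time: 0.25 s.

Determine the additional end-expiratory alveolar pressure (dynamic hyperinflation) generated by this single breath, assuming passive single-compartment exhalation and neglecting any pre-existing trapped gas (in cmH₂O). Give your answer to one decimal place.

4.7

Vt = flow × Ti = 1.0333 L/s × 0.43 s × 1000 mL/L = 444.32 mL.
R = (PIP − Pplat)/V̇ = (24 − 16) / 1.0333 = 8.0/1.0333 = 7.742 cmH2O·s/L.
C = Vt/(Pplat − PEEP) = 444.32 / (16 − 7) = 444.32/9.0 = 49.369 mL/cmH2O.
τ = R × C = 7.742 × 0.04937 L/cmH2O = 0.3822 s.
Fraction remaining = e^(−Te/τ) = e^(−0.25/0.3822) = 0.5199; trapped volume = 444.32 × 0.5199 = 231.0 mL.
Additional alveolar pressure from trapping ≈ V_trapped / C = 231.0 / 49.369 = 4.679 cmH2O.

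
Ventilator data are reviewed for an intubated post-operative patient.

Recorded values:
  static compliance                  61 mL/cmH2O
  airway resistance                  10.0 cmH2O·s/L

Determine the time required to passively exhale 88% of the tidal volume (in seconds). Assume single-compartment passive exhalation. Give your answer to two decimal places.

1.29

τ = R × C = 10.0 × 61 mL/cmH2O = 10.0 × 0.061 L/cmH2O = 0.61 s.
Exhaled fraction f = 1 − e^(−t/τ) → t = −τ·ln(1 − f) = −0.61·ln(0.12) = 1.293 s.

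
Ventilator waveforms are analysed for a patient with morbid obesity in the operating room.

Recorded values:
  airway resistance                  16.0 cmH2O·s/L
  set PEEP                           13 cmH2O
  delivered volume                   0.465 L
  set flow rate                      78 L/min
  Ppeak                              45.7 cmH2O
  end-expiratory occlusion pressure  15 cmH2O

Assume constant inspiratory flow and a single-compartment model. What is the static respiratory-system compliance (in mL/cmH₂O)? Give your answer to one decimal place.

Flow: 78 L/min ÷ 60 = 1.3 L/s.
Total PEEP = 15 cmH2O (set 13 + intrinsic 2); this is the baseline alveolar pressure.
Equation of motion (constant flow): PIP = Vt/C + R·V̇ + PEEP.
Vt/C = PIP − R·V̇ − PEEP = 45.7 − 16.0×1.3 − 15 = 45.7 − 20.8 − 15 = 9.9 cmH2O.
C = Vt / 9.9 = 465 / 9.9 = 46.97 mL/cmH2O.

47.0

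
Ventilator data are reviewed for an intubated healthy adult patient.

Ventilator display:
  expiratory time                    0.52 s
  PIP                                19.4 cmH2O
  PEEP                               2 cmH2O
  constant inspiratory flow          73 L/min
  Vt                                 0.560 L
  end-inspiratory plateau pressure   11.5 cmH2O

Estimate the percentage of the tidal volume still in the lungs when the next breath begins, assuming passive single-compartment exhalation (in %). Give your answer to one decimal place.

Flow: 73 L/min ÷ 60 = 1.2167 L/s.
R = (PIP − Pplat)/V̇ = (19.4 − 11.5) / 1.2167 = 7.9/1.2167 = 6.493 cmH2O·s/L.
C = Vt/(Pplat − PEEP) = 560.0 / (11.5 − 2) = 560.0/9.5 = 58.947 mL/cmH2O.
τ = R × C = 6.493 × 0.05895 L/cmH2O = 0.3828 s.
Fraction remaining at end-expiration = e^(−Te/τ) = e^(−0.52/0.3828) = 0.2571 → 25.71%.

25.7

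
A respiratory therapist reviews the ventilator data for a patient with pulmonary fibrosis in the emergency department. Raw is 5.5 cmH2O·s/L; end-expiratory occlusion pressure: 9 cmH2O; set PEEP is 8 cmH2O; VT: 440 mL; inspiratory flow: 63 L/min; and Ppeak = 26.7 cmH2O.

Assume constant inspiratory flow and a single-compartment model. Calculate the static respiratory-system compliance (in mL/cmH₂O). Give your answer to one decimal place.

Flow: 63 L/min ÷ 60 = 1.05 L/s.
Total PEEP = 9 cmH2O (set 8 + intrinsic 1); this is the baseline alveolar pressure.
Equation of motion (constant flow): PIP = Vt/C + R·V̇ + PEEP.
Vt/C = PIP − R·V̇ − PEEP = 26.7 − 5.5×1.05 − 9 = 26.7 − 5.775 − 9 = 11.925 cmH2O.
C = Vt / 11.925 = 440 / 11.925 = 36.897 mL/cmH2O.

36.9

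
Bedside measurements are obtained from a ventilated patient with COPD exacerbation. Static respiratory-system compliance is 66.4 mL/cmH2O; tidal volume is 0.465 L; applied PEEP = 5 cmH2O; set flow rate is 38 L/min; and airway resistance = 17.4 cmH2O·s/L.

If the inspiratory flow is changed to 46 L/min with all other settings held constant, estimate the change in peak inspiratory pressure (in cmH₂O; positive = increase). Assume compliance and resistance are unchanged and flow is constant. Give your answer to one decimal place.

Flow: 38 L/min ÷ 60 = 0.6333 L/s.
New flow: 46 L/min ÷ 60 = 0.7667 L/s.
PIP = Vt/C + R·V̇ + PEEP (constant-flow equation of motion).
Only the resistive term changes: ΔPIP = R × ΔV̇ = 17.4 × (0.7667 − 0.6333) = 17.4 × 0.1334 = 2.321 cmH2O.

2.3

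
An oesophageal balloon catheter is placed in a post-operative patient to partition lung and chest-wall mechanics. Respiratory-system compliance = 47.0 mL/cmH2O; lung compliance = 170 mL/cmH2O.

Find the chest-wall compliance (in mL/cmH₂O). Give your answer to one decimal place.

65.0

1/Ccw = 1/Crs − 1/CL.
1/Ccw = 1/47.0 − 1/170 = 0.01539.
Ccw = 64.977 mL/cmH2O.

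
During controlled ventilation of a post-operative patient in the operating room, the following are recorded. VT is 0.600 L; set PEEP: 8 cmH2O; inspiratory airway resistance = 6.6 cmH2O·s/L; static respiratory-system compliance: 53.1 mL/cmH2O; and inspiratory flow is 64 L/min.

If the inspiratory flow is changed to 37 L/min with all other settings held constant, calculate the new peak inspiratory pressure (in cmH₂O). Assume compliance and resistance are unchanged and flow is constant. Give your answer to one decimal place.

23.4

Flow: 64 L/min ÷ 60 = 1.0667 L/s.
New flow: 37 L/min ÷ 60 = 0.6167 L/s.
PIP = Vt/C + R·V̇ + PEEP (constant-flow equation of motion).
Only the resistive term changes: ΔPIP = R × ΔV̇ = 6.6 × (0.6167 − 1.0667) = 6.6 × -0.45 = -2.97 cmH2O.
Original PIP = 600/53.1 + 6.6×1.0667 + 8 = 26.34 cmH2O; new PIP = 26.34 + (-2.97) = 23.37 cmH2O.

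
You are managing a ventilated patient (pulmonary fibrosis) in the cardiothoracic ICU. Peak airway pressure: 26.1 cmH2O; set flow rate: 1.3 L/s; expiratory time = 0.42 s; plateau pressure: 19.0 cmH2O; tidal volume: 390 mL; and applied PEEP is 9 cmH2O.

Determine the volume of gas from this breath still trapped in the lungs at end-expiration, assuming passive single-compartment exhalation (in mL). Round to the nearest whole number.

54

R = (PIP − Pplat)/V̇ = (26.1 − 19.0) / 1.3 = 7.1/1.3 = 5.462 cmH2O·s/L.
C = Vt/(Pplat − PEEP) = 390.0 / (19.0 − 9) = 390.0/10.0 = 39.0 mL/cmH2O.
τ = R × C = 5.462 × 0.039 L/cmH2O = 0.213 s.
Fraction remaining = e^(−Te/τ) = e^(−0.42/0.213) = 0.1392.
Trapped volume = 390.0 × 0.1392 = 54.288 mL.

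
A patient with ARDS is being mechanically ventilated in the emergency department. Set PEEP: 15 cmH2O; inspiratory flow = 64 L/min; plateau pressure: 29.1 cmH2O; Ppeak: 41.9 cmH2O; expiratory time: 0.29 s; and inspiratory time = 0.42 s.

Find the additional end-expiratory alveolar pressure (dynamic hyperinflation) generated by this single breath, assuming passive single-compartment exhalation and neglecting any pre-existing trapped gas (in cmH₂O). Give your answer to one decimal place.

Flow: 64 L/min ÷ 60 = 1.0667 L/s.
Vt = flow × Ti = 1.0667 L/s × 0.42 s × 1000 mL/L = 448.01 mL.
R = (PIP − Pplat)/V̇ = (41.9 − 29.1) / 1.0667 = 12.8/1.0667 = 12.0 cmH2O·s/L.
C = Vt/(Pplat − PEEP) = 448.01 / (29.1 − 15) = 448.01/14.1 = 31.774 mL/cmH2O.
τ = R × C = 12.0 × 0.03177 L/cmH2O = 0.3812 s.
Fraction remaining = e^(−Te/τ) = e^(−0.29/0.3812) = 0.4673; trapped volume = 448.01 × 0.4673 = 209.36 mL.
Additional alveolar pressure from trapping ≈ V_trapped / C = 209.36 / 31.774 = 6.589 cmH2O.

6.6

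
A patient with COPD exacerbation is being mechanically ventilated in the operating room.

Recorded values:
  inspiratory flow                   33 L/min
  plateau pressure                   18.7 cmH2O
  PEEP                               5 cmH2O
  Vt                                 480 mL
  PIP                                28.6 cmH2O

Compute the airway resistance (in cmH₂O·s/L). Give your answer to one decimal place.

18.0

Flow: 33 L/min ÷ 60 = 0.55 L/s.
Raw = (PIP − Pplat) / flow = (28.6 − 18.7) / 0.55 = 9.9 / 0.55 = 18.0 cmH2O·s/L.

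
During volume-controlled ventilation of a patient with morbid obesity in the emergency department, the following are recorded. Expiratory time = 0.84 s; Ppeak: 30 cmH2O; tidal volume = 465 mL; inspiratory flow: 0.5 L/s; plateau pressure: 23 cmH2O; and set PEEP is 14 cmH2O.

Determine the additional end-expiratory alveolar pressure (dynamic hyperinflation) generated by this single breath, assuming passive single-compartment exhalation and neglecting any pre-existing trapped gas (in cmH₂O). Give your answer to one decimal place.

2.8

R = (PIP − Pplat)/V̇ = (30 − 23) / 0.5 = 7.0/0.5 = 14.0 cmH2O·s/L.
C = Vt/(Pplat − PEEP) = 465.0 / (23 − 14) = 465.0/9.0 = 51.667 mL/cmH2O.
τ = R × C = 14.0 × 0.05167 L/cmH2O = 0.7234 s.
Fraction remaining = e^(−Te/τ) = e^(−0.84/0.7234) = 0.3131; trapped volume = 465.0 × 0.3131 = 145.59 mL.
Additional alveolar pressure from trapping ≈ V_trapped / C = 145.59 / 51.667 = 2.818 cmH2O.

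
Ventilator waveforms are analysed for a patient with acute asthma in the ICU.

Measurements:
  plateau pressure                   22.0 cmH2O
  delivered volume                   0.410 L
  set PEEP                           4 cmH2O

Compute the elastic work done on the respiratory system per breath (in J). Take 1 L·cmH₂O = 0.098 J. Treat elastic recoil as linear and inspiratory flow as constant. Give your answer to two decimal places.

Elastic work ≈ ½ × (Pplat − PEEP) × Vt = 0.5 × (22.0 − 4) × 0.410 L = 0.5 × 18.0 × 0.410 = 3.69 L·cmH2O.
× 0.098 J/(L·cmH2O) → 0.3616 J.

0.36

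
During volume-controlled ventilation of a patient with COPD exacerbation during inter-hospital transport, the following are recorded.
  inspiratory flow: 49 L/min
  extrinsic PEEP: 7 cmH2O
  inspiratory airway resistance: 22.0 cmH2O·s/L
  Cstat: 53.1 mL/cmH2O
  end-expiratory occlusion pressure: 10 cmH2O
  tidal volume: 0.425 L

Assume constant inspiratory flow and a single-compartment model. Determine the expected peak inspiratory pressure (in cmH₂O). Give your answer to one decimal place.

Flow: 49 L/min ÷ 60 = 0.8167 L/s.
Total PEEP = 10 cmH2O (set 7 + intrinsic 3); this is the baseline alveolar pressure.
Equation of motion (constant flow): PIP = Vt/C + R·V̇ + PEEP.
PIP = 425/53.1 + 22.0×0.8167 + 10 = 8.004 + 17.967 + 10 = 35.971 cmH2O.

36.0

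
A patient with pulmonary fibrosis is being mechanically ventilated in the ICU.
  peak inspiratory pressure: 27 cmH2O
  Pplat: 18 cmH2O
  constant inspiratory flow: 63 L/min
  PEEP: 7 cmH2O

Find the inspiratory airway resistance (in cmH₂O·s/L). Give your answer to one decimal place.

8.6

Flow: 63 L/min ÷ 60 = 1.05 L/s.
Raw = (PIP − Pplat) / flow = (27 − 18) / 1.05 = 9.0 / 1.05 = 8.571 cmH2O·s/L.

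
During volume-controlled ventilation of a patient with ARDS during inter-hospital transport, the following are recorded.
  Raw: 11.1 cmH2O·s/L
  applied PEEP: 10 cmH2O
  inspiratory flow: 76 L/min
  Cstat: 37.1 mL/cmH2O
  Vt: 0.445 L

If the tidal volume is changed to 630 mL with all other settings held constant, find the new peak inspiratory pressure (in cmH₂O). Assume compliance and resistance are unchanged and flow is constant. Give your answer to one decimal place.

41.0

Flow: 76 L/min ÷ 60 = 1.2667 L/s.
PIP = Vt/C + R·V̇ + PEEP (constant-flow equation of motion).
Only the elastic term changes: ΔPIP = ΔVt / C = (630 − 445) / 37.1 = 4.987 cmH2O.
Original PIP = 445/37.1 + 11.1×1.2667 + 10 = 36.055 cmH2O; new PIP = 36.055 + (4.987) = 41.042 cmH2O.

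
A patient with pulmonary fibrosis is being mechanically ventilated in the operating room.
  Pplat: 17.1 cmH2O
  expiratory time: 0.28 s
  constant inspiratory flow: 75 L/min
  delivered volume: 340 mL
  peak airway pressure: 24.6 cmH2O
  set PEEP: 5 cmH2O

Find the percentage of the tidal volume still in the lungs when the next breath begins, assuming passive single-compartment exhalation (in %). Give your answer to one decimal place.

19.0

Flow: 75 L/min ÷ 60 = 1.25 L/s.
R = (PIP − Pplat)/V̇ = (24.6 − 17.1) / 1.25 = 7.5/1.25 = 6.0 cmH2O·s/L.
C = Vt/(Pplat − PEEP) = 340.0 / (17.1 − 5) = 340.0/12.1 = 28.099 mL/cmH2O.
τ = R × C = 6.0 × 0.0281 L/cmH2O = 0.1686 s.
Fraction remaining at end-expiration = e^(−Te/τ) = e^(−0.28/0.1686) = 0.19 → 19.0%.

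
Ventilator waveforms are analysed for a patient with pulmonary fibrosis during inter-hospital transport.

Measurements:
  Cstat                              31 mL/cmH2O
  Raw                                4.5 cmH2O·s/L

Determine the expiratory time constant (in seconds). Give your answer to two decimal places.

0.14

τ = R × C = 4.5 × 31 mL/cmH2O = 4.5 × 0.031 L/cmH2O = 0.1395 s.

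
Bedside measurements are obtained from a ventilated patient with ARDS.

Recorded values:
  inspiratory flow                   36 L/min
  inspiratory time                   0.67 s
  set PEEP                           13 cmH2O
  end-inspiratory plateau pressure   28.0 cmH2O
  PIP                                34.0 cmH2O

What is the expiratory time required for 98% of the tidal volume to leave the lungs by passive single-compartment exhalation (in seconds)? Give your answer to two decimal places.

1.05

Flow: 36 L/min ÷ 60 = 0.6 L/s.
Vt = flow × Ti = 0.6 L/s × 0.67 s × 1000 mL/L = 402.0 mL.
R = (PIP − Pplat)/V̇ = (34.0 − 28.0) / 0.6 = 6.0/0.6 = 10.0 cmH2O·s/L.
C = Vt/(Pplat − PEEP) = 402.0 / (28.0 − 13) = 402.0/15.0 = 26.8 mL/cmH2O.
τ = R × C = 10.0 × 0.0268 L/cmH2O = 0.268 s.
t = −τ·ln(1 − 0.98) = −0.268·ln(0.02) = 1.048 s.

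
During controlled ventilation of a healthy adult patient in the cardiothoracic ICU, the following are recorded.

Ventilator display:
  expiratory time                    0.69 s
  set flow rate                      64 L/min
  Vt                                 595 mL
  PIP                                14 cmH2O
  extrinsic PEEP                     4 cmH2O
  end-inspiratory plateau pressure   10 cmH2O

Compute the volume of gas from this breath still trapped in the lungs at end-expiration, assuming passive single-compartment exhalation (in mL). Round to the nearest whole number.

93

Flow: 64 L/min ÷ 60 = 1.0667 L/s.
R = (PIP − Pplat)/V̇ = (14 − 10) / 1.0667 = 4.0/1.0667 = 3.75 cmH2O·s/L.
C = Vt/(Pplat − PEEP) = 595.0 / (10 − 4) = 595.0/6.0 = 99.167 mL/cmH2O.
τ = R × C = 3.75 × 0.09917 L/cmH2O = 0.3719 s.
Fraction remaining = e^(−Te/τ) = e^(−0.69/0.3719) = 0.1564.
Trapped volume = 595.0 × 0.1564 = 93.058 mL.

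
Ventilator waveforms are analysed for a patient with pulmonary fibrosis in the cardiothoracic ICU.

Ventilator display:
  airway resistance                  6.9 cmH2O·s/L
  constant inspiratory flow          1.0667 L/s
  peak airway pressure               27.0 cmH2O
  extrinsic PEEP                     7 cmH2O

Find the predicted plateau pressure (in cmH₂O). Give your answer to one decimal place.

Pplat = PIP − Raw × flow = 27.0 − 6.9 × 1.0667 = 27.0 − 7.36 = 19.64 cmH2O.

19.6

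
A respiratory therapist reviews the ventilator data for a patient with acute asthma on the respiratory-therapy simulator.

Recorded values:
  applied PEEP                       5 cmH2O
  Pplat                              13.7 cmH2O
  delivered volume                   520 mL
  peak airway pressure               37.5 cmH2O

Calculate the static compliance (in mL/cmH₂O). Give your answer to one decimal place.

Cstat = Vt / (Pplat − PEEP) = 520 / (13.7 − 5) = 520 / 8.7 = 59.77 mL/cmH2O.

59.8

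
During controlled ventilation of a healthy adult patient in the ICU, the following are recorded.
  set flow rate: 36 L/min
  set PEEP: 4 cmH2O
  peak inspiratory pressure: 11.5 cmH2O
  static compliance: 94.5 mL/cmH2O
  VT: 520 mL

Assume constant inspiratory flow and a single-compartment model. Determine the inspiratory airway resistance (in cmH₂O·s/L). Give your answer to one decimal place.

Flow: 36 L/min ÷ 60 = 0.6 L/s.
Equation of motion (constant flow): PIP = Vt/C + R·V̇ + PEEP.
R·V̇ = PIP − Vt/C − PEEP = 11.5 − 520/94.5 − 4 = 11.5 − 5.503 − 4 = 1.997 cmH2O.
R = 1.997 / 0.6 = 3.328 cmH2O·s/L.

3.3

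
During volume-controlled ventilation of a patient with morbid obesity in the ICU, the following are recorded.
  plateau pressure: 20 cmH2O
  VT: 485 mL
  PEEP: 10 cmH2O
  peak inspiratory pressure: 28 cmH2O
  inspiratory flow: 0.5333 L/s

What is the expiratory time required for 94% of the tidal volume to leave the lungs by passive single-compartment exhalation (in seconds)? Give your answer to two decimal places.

R = (PIP − Pplat)/V̇ = (28 − 20) / 0.5333 = 8.0/0.5333 = 15.001 cmH2O·s/L.
C = Vt/(Pplat − PEEP) = 485.0 / (20 − 10) = 485.0/10.0 = 48.5 mL/cmH2O.
τ = R × C = 15.001 × 0.0485 L/cmH2O = 0.7275 s.
t = −τ·ln(1 − 0.94) = −0.7275·ln(0.06) = 2.047 s.

2.05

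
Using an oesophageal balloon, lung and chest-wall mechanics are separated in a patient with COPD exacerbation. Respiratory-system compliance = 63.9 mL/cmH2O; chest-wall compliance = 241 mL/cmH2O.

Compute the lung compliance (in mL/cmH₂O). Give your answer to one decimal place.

1/CL = 1/Crs − 1/Ccw.
1/CL = 1/63.9 − 1/241 = 0.0115.
CL = 86.957 mL/cmH2O.

87.0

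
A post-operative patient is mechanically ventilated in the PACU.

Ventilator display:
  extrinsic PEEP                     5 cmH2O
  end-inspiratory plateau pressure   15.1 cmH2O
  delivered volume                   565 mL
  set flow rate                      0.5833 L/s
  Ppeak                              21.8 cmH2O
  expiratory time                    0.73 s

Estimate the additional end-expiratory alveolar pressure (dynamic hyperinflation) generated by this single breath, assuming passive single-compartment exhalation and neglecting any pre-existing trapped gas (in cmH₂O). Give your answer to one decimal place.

R = (PIP − Pplat)/V̇ = (21.8 − 15.1) / 0.5833 = 6.7/0.5833 = 11.486 cmH2O·s/L.
C = Vt/(Pplat − PEEP) = 565.0 / (15.1 − 5) = 565.0/10.1 = 55.941 mL/cmH2O.
τ = R × C = 11.486 × 0.05594 L/cmH2O = 0.6425 s.
Fraction remaining = e^(−Te/τ) = e^(−0.73/0.6425) = 0.321; trapped volume = 565.0 × 0.321 = 181.37 mL.
Additional alveolar pressure from trapping ≈ V_trapped / C = 181.37 / 55.941 = 3.242 cmH2O.

3.2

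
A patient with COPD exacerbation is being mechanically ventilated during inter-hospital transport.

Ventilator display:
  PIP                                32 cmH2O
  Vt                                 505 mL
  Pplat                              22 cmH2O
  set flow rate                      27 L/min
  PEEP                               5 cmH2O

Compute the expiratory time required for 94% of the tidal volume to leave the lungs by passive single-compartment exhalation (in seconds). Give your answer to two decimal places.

1.86

Flow: 27 L/min ÷ 60 = 0.45 L/s.
R = (PIP − Pplat)/V̇ = (32 − 22) / 0.45 = 10.0/0.45 = 22.222 cmH2O·s/L.
C = Vt/(Pplat − PEEP) = 505.0 / (22 − 5) = 505.0/17.0 = 29.706 mL/cmH2O.
τ = R × C = 22.222 × 0.02971 L/cmH2O = 0.6602 s.
t = −τ·ln(1 − 0.94) = −0.6602·ln(0.06) = 1.857 s.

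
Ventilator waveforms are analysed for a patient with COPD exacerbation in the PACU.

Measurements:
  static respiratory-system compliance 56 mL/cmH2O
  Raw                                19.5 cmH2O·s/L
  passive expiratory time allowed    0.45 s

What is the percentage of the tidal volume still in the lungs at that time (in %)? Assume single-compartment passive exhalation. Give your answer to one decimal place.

τ = R × C = 19.5 × 56 mL/cmH2O = 19.5 × 0.056 L/cmH2O = 1.092 s.
Passive exhalation: V(t)/V₀ = e^(−t/τ) = e^(−0.45/1.092) = 0.6623.
Fraction remaining = 0.6623 → 66.23%.

66.2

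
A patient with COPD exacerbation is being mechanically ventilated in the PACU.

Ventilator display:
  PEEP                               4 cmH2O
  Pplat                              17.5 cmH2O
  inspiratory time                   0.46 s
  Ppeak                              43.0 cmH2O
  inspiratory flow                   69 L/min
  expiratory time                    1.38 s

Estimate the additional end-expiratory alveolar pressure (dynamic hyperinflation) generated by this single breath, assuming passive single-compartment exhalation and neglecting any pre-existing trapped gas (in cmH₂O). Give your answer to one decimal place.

Flow: 69 L/min ÷ 60 = 1.15 L/s.
Vt = flow × Ti = 1.15 L/s × 0.46 s × 1000 mL/L = 529.0 mL.
R = (PIP − Pplat)/V̇ = (43.0 − 17.5) / 1.15 = 25.5/1.15 = 22.174 cmH2O·s/L.
C = Vt/(Pplat − PEEP) = 529.0 / (17.5 − 4) = 529.0/13.5 = 39.185 mL/cmH2O.
τ = R × C = 22.174 × 0.03919 L/cmH2O = 0.869 s.
Fraction remaining = e^(−Te/τ) = e^(−1.38/0.869) = 0.2043; trapped volume = 529.0 × 0.2043 = 108.07 mL.
Additional alveolar pressure from trapping ≈ V_trapped / C = 108.07 / 39.185 = 2.758 cmH2O.

2.8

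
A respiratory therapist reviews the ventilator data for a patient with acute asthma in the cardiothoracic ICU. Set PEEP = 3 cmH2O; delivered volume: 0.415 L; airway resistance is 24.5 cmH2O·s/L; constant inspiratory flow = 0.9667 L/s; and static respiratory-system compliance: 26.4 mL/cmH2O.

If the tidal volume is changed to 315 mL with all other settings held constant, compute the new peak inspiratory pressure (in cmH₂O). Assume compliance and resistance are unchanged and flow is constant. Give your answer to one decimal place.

PIP = Vt/C + R·V̇ + PEEP (constant-flow equation of motion).
Only the elastic term changes: ΔPIP = ΔVt / C = (315 − 415) / 26.4 = -3.788 cmH2O.
Original PIP = 415/26.4 + 24.5×0.9667 + 3 = 42.404 cmH2O; new PIP = 42.404 + (-3.788) = 38.616 cmH2O.

38.6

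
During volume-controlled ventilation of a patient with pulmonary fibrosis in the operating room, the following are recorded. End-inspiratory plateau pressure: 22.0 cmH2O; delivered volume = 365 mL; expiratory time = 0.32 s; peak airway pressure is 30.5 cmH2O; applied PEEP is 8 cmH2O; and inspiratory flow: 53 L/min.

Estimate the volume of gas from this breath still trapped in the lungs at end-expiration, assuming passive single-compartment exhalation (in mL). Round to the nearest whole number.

Flow: 53 L/min ÷ 60 = 0.8833 L/s.
R = (PIP − Pplat)/V̇ = (30.5 − 22.0) / 0.8833 = 8.5/0.8833 = 9.623 cmH2O·s/L.
C = Vt/(Pplat − PEEP) = 365.0 / (22.0 − 8) = 365.0/14.0 = 26.071 mL/cmH2O.
τ = R × C = 9.623 × 0.02607 L/cmH2O = 0.2509 s.
Fraction remaining = e^(−Te/τ) = e^(−0.32/0.2509) = 0.2793.
Trapped volume = 365.0 × 0.2793 = 101.94 mL.

102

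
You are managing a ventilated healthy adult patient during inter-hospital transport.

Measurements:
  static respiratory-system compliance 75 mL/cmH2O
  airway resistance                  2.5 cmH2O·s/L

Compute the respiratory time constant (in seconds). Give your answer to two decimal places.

τ = R × C = 2.5 × 75 mL/cmH2O = 2.5 × 0.075 L/cmH2O = 0.1875 s.

0.19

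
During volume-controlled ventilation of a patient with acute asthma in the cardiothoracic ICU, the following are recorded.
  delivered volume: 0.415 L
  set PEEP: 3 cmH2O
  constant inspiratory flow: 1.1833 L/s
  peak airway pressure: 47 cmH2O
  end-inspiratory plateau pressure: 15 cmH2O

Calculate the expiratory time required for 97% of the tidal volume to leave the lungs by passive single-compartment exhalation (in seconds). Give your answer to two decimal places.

3.28

R = (PIP − Pplat)/V̇ = (47 − 15) / 1.1833 = 32.0/1.1833 = 27.043 cmH2O·s/L.
C = Vt/(Pplat − PEEP) = 415.0 / (15 − 3) = 415.0/12.0 = 34.583 mL/cmH2O.
τ = R × C = 27.043 × 0.03458 L/cmH2O = 0.9351 s.
t = −τ·ln(1 − 0.97) = −0.9351·ln(0.03) = 3.279 s.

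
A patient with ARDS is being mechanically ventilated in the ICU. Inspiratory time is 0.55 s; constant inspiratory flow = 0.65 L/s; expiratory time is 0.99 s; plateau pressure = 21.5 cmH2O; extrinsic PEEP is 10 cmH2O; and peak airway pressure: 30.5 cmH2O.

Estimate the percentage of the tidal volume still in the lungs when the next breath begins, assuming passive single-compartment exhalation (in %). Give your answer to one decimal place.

10.0

Vt = flow × Ti = 0.65 L/s × 0.55 s × 1000 mL/L = 357.5 mL.
R = (PIP − Pplat)/V̇ = (30.5 − 21.5) / 0.65 = 9.0/0.65 = 13.846 cmH2O·s/L.
C = Vt/(Pplat − PEEP) = 357.5 / (21.5 − 10) = 357.5/11.5 = 31.087 mL/cmH2O.
τ = R × C = 13.846 × 0.03109 L/cmH2O = 0.4305 s.
Fraction remaining at end-expiration = e^(−Te/τ) = e^(−0.99/0.4305) = 0.1003 → 10.03%.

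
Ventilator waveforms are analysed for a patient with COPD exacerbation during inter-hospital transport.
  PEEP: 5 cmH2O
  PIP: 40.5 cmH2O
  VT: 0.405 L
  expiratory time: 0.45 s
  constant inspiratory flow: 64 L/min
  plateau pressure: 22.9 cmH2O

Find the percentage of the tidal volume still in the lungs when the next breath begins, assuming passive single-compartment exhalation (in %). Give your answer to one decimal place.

Flow: 64 L/min ÷ 60 = 1.0667 L/s.
R = (PIP − Pplat)/V̇ = (40.5 − 22.9) / 1.0667 = 17.6/1.0667 = 16.499 cmH2O·s/L.
C = Vt/(Pplat − PEEP) = 405.0 / (22.9 − 5) = 405.0/17.9 = 22.626 mL/cmH2O.
τ = R × C = 16.499 × 0.02263 L/cmH2O = 0.3734 s.
Fraction remaining at end-expiration = e^(−Te/τ) = e^(−0.45/0.3734) = 0.2996 → 29.96%.

30.0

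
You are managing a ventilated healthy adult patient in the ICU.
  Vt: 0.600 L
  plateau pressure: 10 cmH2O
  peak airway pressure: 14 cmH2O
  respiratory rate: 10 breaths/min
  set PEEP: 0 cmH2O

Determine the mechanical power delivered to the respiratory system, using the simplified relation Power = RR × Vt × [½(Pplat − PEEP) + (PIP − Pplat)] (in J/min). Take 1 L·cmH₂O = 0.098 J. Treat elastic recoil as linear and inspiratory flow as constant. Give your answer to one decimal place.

5.3

Per-breath work = Vt × [½(Pplat−PEEP) + (PIP−Pplat)] = 0.600 × [0.5×10.0 + 4.0] = 0.600 × 9.0 = 5.4 L·cmH2O.
Power = 10 × 5.4 = 54.0 L·cmH2O/min.
× 0.098 J/(L·cmH2O) → 5.292 J/min.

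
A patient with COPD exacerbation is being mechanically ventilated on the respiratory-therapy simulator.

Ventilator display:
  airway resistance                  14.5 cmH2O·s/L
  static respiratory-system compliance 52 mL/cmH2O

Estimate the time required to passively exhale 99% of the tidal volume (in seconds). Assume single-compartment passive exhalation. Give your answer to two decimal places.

3.47

τ = R × C = 14.5 × 52 mL/cmH2O = 14.5 × 0.052 L/cmH2O = 0.754 s.
Exhaled fraction f = 1 − e^(−t/τ) → t = −τ·ln(1 − f) = −0.754·ln(0.01) = 3.472 s.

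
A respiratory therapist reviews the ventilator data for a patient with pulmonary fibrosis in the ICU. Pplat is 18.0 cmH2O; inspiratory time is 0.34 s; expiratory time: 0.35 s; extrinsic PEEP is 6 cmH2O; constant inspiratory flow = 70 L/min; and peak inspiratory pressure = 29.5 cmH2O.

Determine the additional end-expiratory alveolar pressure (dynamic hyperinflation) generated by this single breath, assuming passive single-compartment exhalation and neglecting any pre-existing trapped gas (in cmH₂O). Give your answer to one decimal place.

Flow: 70 L/min ÷ 60 = 1.1667 L/s.
Vt = flow × Ti = 1.1667 L/s × 0.34 s × 1000 mL/L = 396.68 mL.
R = (PIP − Pplat)/V̇ = (29.5 − 18.0) / 1.1667 = 11.5/1.1667 = 9.857 cmH2O·s/L.
C = Vt/(Pplat − PEEP) = 396.68 / (18.0 − 6) = 396.68/12.0 = 33.057 mL/cmH2O.
τ = R × C = 9.857 × 0.03306 L/cmH2O = 0.3259 s.
Fraction remaining = e^(−Te/τ) = e^(−0.35/0.3259) = 0.3417; trapped volume = 396.68 × 0.3417 = 135.55 mL.
Additional alveolar pressure from trapping ≈ V_trapped / C = 135.55 / 33.057 = 4.1 cmH2O.

4.1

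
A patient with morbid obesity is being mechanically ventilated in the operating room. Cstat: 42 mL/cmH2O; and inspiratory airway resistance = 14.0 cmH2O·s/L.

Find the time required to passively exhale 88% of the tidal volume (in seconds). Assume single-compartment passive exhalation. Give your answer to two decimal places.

τ = R × C = 14.0 × 42 mL/cmH2O = 14.0 × 0.042 L/cmH2O = 0.588 s.
Exhaled fraction f = 1 − e^(−t/τ) → t = −τ·ln(1 − f) = −0.588·ln(0.12) = 1.247 s.

1.25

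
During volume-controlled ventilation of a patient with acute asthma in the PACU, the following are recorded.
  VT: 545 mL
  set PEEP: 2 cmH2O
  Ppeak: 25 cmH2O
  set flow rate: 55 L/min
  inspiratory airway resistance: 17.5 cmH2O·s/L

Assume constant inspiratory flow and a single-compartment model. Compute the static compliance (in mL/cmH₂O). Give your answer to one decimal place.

Flow: 55 L/min ÷ 60 = 0.9167 L/s.
Equation of motion (constant flow): PIP = Vt/C + R·V̇ + PEEP.
Vt/C = PIP − R·V̇ − PEEP = 25 − 17.5×0.9167 − 2 = 25 − 16.042 − 2 = 6.958 cmH2O.
C = Vt / 6.958 = 545 / 6.958 = 78.327 mL/cmH2O.

78.3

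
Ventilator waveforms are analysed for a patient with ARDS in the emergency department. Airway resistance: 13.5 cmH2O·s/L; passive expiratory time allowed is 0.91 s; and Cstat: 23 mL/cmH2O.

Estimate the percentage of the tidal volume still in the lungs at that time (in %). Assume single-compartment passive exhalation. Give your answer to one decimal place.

5.3

τ = R × C = 13.5 × 23 mL/cmH2O = 13.5 × 0.023 L/cmH2O = 0.3105 s.
Passive exhalation: V(t)/V₀ = e^(−t/τ) = e^(−0.91/0.3105) = 0.05336.
Fraction remaining = 0.05336 → 5.336%.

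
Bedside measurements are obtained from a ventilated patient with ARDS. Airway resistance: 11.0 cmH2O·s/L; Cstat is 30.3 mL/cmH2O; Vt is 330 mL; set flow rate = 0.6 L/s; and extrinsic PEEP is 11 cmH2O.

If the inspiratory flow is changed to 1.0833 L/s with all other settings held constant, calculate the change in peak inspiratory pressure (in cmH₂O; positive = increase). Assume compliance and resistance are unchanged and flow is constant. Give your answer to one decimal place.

5.3

PIP = Vt/C + R·V̇ + PEEP (constant-flow equation of motion).
Only the resistive term changes: ΔPIP = R × ΔV̇ = 11.0 × (1.0833 − 0.6) = 11.0 × 0.4833 = 5.316 cmH2O.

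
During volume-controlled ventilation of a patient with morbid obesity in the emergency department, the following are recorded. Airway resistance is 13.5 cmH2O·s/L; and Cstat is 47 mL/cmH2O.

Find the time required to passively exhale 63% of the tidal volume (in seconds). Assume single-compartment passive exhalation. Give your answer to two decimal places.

τ = R × C = 13.5 × 47 mL/cmH2O = 13.5 × 0.047 L/cmH2O = 0.6345 s.
Exhaled fraction f = 1 − e^(−t/τ) → t = −τ·ln(1 − f) = −0.6345·ln(0.37) = 0.6309 s.

0.63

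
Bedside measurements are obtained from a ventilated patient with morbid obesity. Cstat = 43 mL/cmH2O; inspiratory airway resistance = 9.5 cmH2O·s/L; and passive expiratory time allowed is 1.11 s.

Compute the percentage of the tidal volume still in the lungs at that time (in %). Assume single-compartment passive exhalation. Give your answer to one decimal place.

τ = R × C = 9.5 × 43 mL/cmH2O = 9.5 × 0.043 L/cmH2O = 0.4085 s.
Passive exhalation: V(t)/V₀ = e^(−t/τ) = e^(−1.11/0.4085) = 0.06606.
Fraction remaining = 0.06606 → 6.606%.

6.6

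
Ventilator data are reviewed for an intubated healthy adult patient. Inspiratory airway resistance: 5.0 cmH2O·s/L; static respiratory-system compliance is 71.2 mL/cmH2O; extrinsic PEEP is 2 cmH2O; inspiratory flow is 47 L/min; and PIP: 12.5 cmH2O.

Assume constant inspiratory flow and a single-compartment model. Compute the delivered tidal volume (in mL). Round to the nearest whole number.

Flow: 47 L/min ÷ 60 = 0.7833 L/s.
Equation of motion (constant flow): PIP = Vt/C + R·V̇ + PEEP.
Vt/C = PIP − R·V̇ − PEEP = 12.5 − 3.917 − 2 = 6.583 cmH2O.
Vt = C × 6.583 = 71.2 × 6.583 = 468.71 mL.

469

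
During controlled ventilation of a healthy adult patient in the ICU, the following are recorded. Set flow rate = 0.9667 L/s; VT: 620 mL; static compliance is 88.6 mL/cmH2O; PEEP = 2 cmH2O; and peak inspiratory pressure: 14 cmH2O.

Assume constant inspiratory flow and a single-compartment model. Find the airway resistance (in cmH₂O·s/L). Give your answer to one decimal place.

5.2

Equation of motion (constant flow): PIP = Vt/C + R·V̇ + PEEP.
R·V̇ = PIP − Vt/C − PEEP = 14 − 620/88.6 − 2 = 14 − 6.998 − 2 = 5.002 cmH2O.
R = 5.002 / 0.9667 = 5.174 cmH2O·s/L.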